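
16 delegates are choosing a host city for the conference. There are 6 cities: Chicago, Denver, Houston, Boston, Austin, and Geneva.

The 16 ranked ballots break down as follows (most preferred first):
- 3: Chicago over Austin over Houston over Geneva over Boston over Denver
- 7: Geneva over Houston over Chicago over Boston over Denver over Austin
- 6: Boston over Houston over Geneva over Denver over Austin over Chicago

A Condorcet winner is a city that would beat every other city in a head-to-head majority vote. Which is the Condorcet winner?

Houston vs Chicago: 13–3
Houston vs Denver: 16–0
Houston vs Boston: 10–6
Houston vs Austin: 13–3
Houston vs Geneva: 9–7
Houston beats every other city.

Houston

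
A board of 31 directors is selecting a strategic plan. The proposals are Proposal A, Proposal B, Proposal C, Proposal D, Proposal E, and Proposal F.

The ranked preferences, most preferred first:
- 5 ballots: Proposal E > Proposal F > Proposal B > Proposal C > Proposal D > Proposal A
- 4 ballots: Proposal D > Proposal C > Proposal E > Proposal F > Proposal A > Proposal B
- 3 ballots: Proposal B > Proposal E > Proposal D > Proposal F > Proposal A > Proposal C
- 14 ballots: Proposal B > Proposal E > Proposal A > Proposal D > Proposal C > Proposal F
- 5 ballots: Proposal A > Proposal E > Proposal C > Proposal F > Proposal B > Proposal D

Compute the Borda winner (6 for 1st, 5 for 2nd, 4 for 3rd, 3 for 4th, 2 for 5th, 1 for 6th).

Proposal E

Proposal A: 5×1 + 4×2 + 3×2 + 14×4 + 5×6 = 105
Proposal B: 5×4 + 4×1 + 3×6 + 14×6 + 5×2 = 136
Proposal C: 5×3 + 4×5 + 3×1 + 14×2 + 5×4 = 86
Proposal D: 5×2 + 4×6 + 3×4 + 14×3 + 5×1 = 93
Proposal E: 5×6 + 4×4 + 3×5 + 14×5 + 5×5 = 156
Proposal F: 5×5 + 4×3 + 3×3 + 14×1 + 5×3 = 75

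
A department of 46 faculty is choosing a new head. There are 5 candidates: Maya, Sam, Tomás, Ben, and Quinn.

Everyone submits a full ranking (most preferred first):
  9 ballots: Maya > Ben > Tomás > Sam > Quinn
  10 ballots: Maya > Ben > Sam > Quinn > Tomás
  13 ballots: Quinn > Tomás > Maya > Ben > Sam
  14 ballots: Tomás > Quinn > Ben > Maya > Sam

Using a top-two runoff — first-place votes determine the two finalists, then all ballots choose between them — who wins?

Tomás

Round 1 first-place votes: Maya 19, Sam 0, Tomás 14, Ben 0, Quinn 13. Maya and Tomás advance.
Runoff: Maya is ranked above Tomás on 19 ballots, Tomás above Maya on 27.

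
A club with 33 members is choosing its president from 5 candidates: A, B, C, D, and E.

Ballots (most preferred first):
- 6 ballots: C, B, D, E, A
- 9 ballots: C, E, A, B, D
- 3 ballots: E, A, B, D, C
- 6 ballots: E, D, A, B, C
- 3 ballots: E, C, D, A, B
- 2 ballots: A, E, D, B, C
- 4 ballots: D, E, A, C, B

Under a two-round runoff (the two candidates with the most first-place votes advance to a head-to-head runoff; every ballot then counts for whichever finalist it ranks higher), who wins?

E

Round 1 first-place votes: A 2, B 0, C 15, D 4, E 12. C and E advance.
Runoff: C is ranked above E on 15 ballots, E above C on 18.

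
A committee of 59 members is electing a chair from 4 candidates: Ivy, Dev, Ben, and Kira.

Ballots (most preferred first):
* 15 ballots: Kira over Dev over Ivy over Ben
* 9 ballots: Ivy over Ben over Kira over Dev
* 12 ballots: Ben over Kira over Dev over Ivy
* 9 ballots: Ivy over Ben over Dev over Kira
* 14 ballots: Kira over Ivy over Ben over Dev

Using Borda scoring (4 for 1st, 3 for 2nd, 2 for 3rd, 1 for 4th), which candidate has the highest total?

Ivy: 15×2 + 9×4 + 12×1 + 9×4 + 14×3 = 156
Dev: 15×3 + 9×1 + 12×2 + 9×2 + 14×1 = 110
Ben: 15×1 + 9×3 + 12×4 + 9×3 + 14×2 = 145
Kira: 15×4 + 9×2 + 12×3 + 9×1 + 14×4 = 179

Kira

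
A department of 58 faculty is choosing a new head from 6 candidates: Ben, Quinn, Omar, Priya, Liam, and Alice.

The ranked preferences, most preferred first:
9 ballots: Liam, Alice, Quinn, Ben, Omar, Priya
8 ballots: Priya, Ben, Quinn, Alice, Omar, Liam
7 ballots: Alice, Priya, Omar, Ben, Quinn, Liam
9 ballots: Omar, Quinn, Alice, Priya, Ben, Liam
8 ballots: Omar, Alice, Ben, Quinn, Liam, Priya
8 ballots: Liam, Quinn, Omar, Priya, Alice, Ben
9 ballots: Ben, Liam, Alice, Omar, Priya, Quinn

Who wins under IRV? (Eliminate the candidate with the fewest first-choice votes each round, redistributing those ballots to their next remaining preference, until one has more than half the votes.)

Omar

Round 1: Ben 9, Quinn 0, Omar 17, Priya 8, Liam 17, Alice 7. Quinn eliminated.
Round 2: Ben 9, Omar 17, Priya 8, Liam 17, Alice 7. Alice eliminated.
Round 3: Ben 9, Omar 17, Priya 15, Liam 17. Ben eliminated.
Round 4: Omar 17, Priya 15, Liam 26. Priya eliminated.
Round 5: Omar 32, Liam 26. Omar has a majority (≥30).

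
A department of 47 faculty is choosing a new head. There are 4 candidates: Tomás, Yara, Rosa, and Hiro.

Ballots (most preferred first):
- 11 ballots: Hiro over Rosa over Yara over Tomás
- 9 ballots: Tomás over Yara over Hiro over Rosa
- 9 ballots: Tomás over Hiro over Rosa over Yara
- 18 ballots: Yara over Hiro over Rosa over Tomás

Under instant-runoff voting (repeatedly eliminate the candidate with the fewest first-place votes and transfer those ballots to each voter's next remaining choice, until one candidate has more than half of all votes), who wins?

Round 1: Tomás 18, Yara 18, Rosa 0, Hiro 11. Rosa eliminated.
Round 2: Tomás 18, Yara 18, Hiro 11. Hiro eliminated.
Round 3: Tomás 18, Yara 29. Yara has a majority (≥24).

Yara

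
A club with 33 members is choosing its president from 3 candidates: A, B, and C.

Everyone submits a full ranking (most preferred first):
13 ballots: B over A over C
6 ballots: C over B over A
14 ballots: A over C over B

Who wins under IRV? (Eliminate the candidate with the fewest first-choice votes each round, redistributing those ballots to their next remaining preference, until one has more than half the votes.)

Round 1: A 14, B 13, C 6. C eliminated.
Round 2: A 14, B 19. B has a majority (≥17).

B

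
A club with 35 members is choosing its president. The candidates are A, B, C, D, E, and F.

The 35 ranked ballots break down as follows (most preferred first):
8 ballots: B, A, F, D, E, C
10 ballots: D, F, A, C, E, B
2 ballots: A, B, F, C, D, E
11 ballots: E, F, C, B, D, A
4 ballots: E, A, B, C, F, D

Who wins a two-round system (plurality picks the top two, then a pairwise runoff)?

D

Round 1 first-place votes: A 2, B 8, C 0, D 10, E 15, F 0. E and D advance.
Runoff: E is ranked above D on 15 ballots, D above E on 20.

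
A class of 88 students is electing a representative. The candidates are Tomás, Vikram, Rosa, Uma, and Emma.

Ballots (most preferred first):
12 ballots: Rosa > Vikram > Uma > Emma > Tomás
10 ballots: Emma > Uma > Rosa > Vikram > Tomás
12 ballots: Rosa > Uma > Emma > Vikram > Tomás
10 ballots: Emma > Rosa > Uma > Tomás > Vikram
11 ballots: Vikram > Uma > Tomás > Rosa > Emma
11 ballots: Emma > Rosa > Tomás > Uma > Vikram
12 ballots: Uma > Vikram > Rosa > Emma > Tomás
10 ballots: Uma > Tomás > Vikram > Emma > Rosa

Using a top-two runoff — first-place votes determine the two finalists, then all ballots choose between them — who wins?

Rosa

Round 1 first-place votes: Tomás 0, Vikram 11, Rosa 24, Uma 22, Emma 31. Emma and Rosa advance.
Runoff: Emma is ranked above Rosa on 41 ballots, Rosa above Emma on 47.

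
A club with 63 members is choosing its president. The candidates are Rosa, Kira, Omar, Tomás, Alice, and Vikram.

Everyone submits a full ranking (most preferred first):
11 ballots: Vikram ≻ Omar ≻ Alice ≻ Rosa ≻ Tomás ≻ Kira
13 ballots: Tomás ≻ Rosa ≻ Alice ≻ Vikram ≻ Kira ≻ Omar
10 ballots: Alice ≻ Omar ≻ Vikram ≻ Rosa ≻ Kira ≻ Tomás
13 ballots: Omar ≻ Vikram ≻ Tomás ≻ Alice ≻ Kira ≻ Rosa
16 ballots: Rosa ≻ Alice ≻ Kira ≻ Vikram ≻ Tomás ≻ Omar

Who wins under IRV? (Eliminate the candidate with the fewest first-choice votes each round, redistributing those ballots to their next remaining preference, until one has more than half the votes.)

Omar

Round 1: Rosa 16, Kira 0, Omar 13, Tomás 13, Alice 10, Vikram 11. Kira eliminated.
Round 2: Rosa 16, Omar 13, Tomás 13, Alice 10, Vikram 11. Alice eliminated.
Round 3: Rosa 16, Omar 23, Tomás 13, Vikram 11. Vikram eliminated.
Round 4: Rosa 16, Omar 34, Tomás 13. Omar has a majority (≥32).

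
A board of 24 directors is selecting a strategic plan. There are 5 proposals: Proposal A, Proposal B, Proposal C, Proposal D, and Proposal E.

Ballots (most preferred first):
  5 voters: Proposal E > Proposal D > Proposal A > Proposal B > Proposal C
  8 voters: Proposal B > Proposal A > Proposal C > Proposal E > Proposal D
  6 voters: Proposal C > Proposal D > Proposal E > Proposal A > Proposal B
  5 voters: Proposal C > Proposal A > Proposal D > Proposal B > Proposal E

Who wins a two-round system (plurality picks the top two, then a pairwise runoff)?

Round 1 first-place votes: Proposal A 0, Proposal B 8, Proposal C 11, Proposal D 0, Proposal E 5. Proposal C and Proposal B advance.
Runoff: Proposal C is ranked above Proposal B on 11 ballots, Proposal B above Proposal C on 13.

Proposal B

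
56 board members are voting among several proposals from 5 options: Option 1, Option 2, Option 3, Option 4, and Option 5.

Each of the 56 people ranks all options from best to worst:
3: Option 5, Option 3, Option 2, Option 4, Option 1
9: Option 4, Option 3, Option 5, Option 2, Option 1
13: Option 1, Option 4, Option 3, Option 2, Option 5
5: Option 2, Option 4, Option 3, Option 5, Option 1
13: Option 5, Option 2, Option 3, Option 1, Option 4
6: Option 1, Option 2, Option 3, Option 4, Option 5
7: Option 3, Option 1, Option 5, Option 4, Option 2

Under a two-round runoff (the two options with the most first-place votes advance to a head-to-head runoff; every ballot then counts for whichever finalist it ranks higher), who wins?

Round 1 first-place votes: Option 1 19, Option 2 5, Option 3 7, Option 4 9, Option 5 16. Option 1 and Option 5 advance.
Runoff: Option 1 is ranked above Option 5 on 26 ballots, Option 5 above Option 1 on 30.

Option 5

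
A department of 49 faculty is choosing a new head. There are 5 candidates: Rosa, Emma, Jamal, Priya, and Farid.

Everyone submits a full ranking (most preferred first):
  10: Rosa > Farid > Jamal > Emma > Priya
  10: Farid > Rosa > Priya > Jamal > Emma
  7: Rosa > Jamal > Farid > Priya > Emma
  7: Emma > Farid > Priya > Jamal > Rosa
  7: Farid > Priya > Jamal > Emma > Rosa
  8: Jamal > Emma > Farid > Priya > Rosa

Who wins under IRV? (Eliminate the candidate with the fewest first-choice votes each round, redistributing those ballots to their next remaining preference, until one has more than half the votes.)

Round 1: Rosa 17, Emma 7, Jamal 8, Priya 0, Farid 17. Priya eliminated.
Round 2: Rosa 17, Emma 7, Jamal 8, Farid 17. Emma eliminated.
Round 3: Rosa 17, Jamal 8, Farid 24. Jamal eliminated.
Round 4: Rosa 17, Farid 32. Farid has a majority (≥25).

Farid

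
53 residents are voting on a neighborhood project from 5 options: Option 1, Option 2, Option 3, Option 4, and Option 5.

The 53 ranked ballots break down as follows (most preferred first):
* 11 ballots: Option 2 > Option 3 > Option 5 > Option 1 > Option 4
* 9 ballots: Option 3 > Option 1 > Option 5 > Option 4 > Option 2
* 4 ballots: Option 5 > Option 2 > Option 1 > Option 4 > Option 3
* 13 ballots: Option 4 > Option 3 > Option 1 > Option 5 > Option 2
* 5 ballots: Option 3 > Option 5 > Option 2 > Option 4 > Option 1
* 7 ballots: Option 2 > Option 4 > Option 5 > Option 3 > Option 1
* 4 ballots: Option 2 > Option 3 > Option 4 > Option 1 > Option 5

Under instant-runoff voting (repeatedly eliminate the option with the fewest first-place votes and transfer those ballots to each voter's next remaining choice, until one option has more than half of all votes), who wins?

Option 3

Round 1: Option 1 0, Option 2 22, Option 3 14, Option 4 13, Option 5 4. Option 1 eliminated.
Round 2: Option 2 22, Option 3 14, Option 4 13, Option 5 4. Option 5 eliminated.
Round 3: Option 2 26, Option 3 14, Option 4 13. Option 4 eliminated.
Round 4: Option 2 26, Option 3 27. Option 3 has a majority (≥27).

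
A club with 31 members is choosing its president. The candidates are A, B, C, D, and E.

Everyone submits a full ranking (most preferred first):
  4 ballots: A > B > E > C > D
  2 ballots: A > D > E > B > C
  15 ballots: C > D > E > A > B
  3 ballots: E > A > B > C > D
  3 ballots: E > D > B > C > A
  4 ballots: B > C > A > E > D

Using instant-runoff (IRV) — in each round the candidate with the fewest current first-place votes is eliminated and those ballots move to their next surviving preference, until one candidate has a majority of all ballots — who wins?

C

Round 1: A 6, B 4, C 15, D 0, E 6. D eliminated.
Round 2: A 6, B 4, C 15, E 6. B eliminated.
Round 3: A 6, C 19, E 6. C has a majority (≥16).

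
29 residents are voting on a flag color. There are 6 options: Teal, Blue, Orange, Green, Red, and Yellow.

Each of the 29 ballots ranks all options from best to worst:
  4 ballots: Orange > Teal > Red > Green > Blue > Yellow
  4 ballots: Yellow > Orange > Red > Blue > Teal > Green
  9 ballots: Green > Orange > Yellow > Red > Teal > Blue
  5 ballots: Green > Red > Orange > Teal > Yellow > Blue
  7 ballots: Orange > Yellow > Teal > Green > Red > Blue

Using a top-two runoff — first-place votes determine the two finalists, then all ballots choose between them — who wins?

Orange

Round 1 first-place votes: Teal 0, Blue 0, Orange 11, Green 14, Red 0, Yellow 4. Green and Orange advance.
Runoff: Green is ranked above Orange on 14 ballots, Orange above Green on 15.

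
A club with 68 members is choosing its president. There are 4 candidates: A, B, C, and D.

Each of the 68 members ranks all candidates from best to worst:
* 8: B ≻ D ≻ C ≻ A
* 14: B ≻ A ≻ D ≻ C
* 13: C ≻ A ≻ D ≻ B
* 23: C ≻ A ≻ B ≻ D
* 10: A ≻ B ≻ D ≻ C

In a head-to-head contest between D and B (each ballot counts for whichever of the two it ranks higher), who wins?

D is ranked above B on 13 ballots; B above D on 55.

B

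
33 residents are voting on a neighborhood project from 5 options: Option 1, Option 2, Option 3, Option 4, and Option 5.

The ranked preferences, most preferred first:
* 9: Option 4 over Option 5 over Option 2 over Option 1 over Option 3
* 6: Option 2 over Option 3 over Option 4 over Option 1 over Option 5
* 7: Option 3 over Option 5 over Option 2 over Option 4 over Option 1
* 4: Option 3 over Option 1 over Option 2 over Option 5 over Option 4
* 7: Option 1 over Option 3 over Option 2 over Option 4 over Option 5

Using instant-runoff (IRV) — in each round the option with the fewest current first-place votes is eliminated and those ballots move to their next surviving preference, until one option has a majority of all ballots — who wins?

Option 3

Round 1: Option 1 7, Option 2 6, Option 3 11, Option 4 9, Option 5 0. Option 5 eliminated.
Round 2: Option 1 7, Option 2 6, Option 3 11, Option 4 9. Option 2 eliminated.
Round 3: Option 1 7, Option 3 17, Option 4 9. Option 3 has a majority (≥17).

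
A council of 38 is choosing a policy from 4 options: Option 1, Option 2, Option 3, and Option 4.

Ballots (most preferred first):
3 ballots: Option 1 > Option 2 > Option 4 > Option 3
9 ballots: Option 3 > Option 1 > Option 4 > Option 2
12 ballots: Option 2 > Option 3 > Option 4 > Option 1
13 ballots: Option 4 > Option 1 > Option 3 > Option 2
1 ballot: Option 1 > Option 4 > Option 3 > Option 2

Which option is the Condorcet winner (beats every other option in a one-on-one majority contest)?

Option 3

Option 3 vs Option 1: 21–17
Option 3 vs Option 2: 23–15
Option 3 vs Option 4: 21–17
Option 3 beats every other option.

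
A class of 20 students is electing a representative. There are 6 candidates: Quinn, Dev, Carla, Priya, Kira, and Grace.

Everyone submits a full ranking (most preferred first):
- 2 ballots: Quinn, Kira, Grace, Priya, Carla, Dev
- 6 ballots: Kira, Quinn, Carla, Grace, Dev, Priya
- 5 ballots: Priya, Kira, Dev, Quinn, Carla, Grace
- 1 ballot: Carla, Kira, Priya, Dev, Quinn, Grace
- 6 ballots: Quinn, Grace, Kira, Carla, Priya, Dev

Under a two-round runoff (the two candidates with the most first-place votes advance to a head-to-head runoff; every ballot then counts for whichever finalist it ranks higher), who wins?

Round 1 first-place votes: Quinn 8, Dev 0, Carla 1, Priya 5, Kira 6, Grace 0. Quinn and Kira advance.
Runoff: Quinn is ranked above Kira on 8 ballots, Kira above Quinn on 12.

Kira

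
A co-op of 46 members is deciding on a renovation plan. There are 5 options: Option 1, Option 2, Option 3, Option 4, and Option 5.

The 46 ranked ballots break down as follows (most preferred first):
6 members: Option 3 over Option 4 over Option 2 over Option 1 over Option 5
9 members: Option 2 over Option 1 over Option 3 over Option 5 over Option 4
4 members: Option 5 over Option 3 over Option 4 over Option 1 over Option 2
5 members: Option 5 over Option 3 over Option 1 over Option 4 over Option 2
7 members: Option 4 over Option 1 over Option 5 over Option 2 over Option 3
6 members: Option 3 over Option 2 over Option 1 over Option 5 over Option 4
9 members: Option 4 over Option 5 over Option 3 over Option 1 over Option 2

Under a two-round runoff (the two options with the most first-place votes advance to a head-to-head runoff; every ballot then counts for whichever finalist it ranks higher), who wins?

Round 1 first-place votes: Option 1 0, Option 2 9, Option 3 12, Option 4 16, Option 5 9. Option 4 and Option 3 advance.
Runoff: Option 4 is ranked above Option 3 on 16 ballots, Option 3 above Option 4 on 30.

Option 3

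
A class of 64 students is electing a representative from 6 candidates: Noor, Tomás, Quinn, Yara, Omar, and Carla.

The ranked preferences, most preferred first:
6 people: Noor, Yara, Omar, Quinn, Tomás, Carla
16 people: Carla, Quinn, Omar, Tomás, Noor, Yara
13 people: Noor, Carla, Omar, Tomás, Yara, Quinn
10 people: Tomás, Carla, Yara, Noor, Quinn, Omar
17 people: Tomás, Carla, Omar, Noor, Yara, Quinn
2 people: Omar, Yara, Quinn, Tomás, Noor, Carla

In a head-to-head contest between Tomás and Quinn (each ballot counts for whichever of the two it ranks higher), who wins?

Tomás

Tomás is ranked above Quinn on 40 ballots; Quinn above Tomás on 24.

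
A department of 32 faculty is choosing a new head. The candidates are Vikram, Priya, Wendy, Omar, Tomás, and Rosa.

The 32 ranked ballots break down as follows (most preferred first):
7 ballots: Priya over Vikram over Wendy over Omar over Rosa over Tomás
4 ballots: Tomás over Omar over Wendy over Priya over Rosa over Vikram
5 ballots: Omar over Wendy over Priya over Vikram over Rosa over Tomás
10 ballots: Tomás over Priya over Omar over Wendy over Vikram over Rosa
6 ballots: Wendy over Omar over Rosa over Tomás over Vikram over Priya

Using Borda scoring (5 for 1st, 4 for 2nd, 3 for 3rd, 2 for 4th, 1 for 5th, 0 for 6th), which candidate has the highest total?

Omar

Vikram: 7×4 + 4×0 + 5×2 + 10×1 + 6×1 = 54
Priya: 7×5 + 4×2 + 5×3 + 10×4 + 6×0 = 98
Wendy: 7×3 + 4×3 + 5×4 + 10×2 + 6×5 = 103
Omar: 7×2 + 4×4 + 5×5 + 10×3 + 6×4 = 109
Tomás: 7×0 + 4×5 + 5×0 + 10×5 + 6×2 = 82
Rosa: 7×1 + 4×1 + 5×1 + 10×0 + 6×3 = 34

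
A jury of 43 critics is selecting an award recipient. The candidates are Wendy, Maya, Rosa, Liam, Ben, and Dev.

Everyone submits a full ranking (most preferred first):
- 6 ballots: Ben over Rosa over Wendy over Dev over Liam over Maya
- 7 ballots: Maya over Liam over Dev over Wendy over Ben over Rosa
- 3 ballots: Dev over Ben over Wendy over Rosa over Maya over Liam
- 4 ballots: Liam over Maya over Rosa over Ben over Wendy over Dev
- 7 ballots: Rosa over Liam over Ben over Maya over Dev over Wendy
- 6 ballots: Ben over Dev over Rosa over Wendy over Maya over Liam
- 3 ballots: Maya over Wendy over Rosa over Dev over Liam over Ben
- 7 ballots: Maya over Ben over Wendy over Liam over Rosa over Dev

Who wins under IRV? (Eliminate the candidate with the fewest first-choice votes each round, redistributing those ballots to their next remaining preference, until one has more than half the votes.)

Ben

Round 1: Wendy 0, Maya 17, Rosa 7, Liam 4, Ben 12, Dev 3. Wendy eliminated.
Round 2: Maya 17, Rosa 7, Liam 4, Ben 12, Dev 3. Dev eliminated.
Round 3: Maya 17, Rosa 7, Liam 4, Ben 15. Liam eliminated.
Round 4: Maya 21, Rosa 7, Ben 15. Rosa eliminated.
Round 5: Maya 21, Ben 22. Ben has a majority (≥22).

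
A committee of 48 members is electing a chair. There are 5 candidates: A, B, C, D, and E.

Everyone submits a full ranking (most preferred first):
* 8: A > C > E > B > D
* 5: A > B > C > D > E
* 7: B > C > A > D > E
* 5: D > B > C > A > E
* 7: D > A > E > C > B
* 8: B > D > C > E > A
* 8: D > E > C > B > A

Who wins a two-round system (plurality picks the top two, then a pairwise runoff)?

B

Round 1 first-place votes: A 13, B 15, C 0, D 20, E 0. D and B advance.
Runoff: D is ranked above B on 20 ballots, B above D on 28.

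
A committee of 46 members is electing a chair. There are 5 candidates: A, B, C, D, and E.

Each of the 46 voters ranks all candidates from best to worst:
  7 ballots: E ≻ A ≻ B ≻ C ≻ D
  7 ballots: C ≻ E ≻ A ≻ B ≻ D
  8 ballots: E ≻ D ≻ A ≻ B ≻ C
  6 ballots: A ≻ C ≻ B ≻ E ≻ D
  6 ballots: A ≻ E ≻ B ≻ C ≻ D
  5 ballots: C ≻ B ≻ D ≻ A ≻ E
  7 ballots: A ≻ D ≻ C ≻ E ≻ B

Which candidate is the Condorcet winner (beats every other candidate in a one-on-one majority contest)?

A vs B: 41–5
A vs C: 34–12
A vs D: 33–13
A vs E: 24–22
A beats every other candidate.

A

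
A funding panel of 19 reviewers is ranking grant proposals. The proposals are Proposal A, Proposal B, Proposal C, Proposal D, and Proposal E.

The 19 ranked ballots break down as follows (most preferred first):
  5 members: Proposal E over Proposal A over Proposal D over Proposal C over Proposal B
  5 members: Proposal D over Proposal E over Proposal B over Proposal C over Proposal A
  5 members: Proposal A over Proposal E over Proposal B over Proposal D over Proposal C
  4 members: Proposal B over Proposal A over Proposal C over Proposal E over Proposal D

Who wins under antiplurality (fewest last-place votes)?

Proposal E

Last-place votes: Proposal A 5, Proposal B 5, Proposal C 5, Proposal D 4, Proposal E 0.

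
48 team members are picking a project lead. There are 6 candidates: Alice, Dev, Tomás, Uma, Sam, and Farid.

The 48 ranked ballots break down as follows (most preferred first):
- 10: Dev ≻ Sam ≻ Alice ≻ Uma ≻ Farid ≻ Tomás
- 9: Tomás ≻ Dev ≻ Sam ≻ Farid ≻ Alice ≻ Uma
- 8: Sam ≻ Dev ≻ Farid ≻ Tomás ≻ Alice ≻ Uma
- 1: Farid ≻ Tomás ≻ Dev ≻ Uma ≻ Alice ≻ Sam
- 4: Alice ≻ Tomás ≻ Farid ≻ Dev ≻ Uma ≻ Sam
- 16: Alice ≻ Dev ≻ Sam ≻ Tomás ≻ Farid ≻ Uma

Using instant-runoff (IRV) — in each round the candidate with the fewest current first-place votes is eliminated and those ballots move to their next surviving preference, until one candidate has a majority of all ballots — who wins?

Round 1: Alice 20, Dev 10, Tomás 9, Uma 0, Sam 8, Farid 1. Uma eliminated.
Round 2: Alice 20, Dev 10, Tomás 9, Sam 8, Farid 1. Farid eliminated.
Round 3: Alice 20, Dev 10, Tomás 10, Sam 8. Sam eliminated.
Round 4: Alice 20, Dev 18, Tomás 10. Tomás eliminated.
Round 5: Alice 20, Dev 28. Dev has a majority (≥25).

Dev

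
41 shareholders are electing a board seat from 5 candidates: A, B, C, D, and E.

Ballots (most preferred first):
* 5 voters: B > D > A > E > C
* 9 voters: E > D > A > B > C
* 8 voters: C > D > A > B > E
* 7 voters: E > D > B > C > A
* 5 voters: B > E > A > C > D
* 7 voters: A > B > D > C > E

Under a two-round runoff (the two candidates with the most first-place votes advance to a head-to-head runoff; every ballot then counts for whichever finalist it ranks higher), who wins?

B

Round 1 first-place votes: A 7, B 10, C 8, D 0, E 16. E and B advance.
Runoff: E is ranked above B on 16 ballots, B above E on 25.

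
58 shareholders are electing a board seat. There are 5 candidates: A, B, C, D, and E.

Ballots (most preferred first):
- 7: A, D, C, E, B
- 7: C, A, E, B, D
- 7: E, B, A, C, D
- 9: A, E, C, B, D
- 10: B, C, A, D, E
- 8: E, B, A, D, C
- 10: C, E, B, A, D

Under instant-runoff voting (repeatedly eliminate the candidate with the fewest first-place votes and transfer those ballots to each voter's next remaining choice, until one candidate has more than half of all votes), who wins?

Round 1: A 16, B 10, C 17, D 0, E 15. D eliminated.
Round 2: A 16, B 10, C 17, E 15. B eliminated.
Round 3: A 16, C 27, E 15. E eliminated.
Round 4: A 31, C 27. A has a majority (≥30).

A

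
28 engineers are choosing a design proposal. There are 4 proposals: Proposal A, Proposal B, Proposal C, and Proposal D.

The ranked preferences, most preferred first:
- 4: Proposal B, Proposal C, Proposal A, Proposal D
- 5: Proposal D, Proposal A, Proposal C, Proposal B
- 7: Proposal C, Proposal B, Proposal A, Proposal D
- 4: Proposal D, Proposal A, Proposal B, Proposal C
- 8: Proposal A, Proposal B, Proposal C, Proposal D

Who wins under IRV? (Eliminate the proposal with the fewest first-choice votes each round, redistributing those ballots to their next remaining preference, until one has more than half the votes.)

Round 1: Proposal A 8, Proposal B 4, Proposal C 7, Proposal D 9. Proposal B eliminated.
Round 2: Proposal A 8, Proposal C 11, Proposal D 9. Proposal A eliminated.
Round 3: Proposal C 19, Proposal D 9. Proposal C has a majority (≥15).

Proposal C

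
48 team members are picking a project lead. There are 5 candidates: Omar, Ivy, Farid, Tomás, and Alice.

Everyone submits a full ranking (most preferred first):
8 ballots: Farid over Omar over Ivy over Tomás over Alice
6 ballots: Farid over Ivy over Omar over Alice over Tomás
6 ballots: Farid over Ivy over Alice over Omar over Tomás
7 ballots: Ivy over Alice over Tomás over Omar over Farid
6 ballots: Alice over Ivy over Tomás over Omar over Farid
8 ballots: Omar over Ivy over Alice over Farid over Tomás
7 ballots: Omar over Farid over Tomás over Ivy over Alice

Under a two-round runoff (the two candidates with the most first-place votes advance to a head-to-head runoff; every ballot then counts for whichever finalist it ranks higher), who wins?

Round 1 first-place votes: Omar 15, Ivy 7, Farid 20, Tomás 0, Alice 6. Farid and Omar advance.
Runoff: Farid is ranked above Omar on 20 ballots, Omar above Farid on 28.

Omar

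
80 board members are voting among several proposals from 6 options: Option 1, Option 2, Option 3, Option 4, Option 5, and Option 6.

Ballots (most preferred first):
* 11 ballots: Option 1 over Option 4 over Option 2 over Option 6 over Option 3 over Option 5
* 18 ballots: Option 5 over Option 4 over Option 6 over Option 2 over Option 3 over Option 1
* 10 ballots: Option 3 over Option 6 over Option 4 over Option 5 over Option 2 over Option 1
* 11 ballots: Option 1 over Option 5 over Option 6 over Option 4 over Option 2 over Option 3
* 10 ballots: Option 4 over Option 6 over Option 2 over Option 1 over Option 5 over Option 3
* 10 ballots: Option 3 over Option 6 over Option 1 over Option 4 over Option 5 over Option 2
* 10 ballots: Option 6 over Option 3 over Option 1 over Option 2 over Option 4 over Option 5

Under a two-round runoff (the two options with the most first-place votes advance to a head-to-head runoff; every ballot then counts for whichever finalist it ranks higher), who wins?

Round 1 first-place votes: Option 1 22, Option 2 0, Option 3 20, Option 4 10, Option 5 18, Option 6 10. Option 1 and Option 3 advance.
Runoff: Option 1 is ranked above Option 3 on 32 ballots, Option 3 above Option 1 on 48.

Option 3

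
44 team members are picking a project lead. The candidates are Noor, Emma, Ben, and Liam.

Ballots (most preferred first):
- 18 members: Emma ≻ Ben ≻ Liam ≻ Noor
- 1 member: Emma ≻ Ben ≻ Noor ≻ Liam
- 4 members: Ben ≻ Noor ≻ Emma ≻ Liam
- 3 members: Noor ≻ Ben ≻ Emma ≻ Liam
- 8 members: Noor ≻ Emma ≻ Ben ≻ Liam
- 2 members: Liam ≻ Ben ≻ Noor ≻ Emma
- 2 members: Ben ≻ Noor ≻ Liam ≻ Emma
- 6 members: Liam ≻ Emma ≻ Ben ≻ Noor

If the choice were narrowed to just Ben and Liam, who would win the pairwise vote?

Ben is ranked above Liam on 36 ballots; Liam above Ben on 8.

Ben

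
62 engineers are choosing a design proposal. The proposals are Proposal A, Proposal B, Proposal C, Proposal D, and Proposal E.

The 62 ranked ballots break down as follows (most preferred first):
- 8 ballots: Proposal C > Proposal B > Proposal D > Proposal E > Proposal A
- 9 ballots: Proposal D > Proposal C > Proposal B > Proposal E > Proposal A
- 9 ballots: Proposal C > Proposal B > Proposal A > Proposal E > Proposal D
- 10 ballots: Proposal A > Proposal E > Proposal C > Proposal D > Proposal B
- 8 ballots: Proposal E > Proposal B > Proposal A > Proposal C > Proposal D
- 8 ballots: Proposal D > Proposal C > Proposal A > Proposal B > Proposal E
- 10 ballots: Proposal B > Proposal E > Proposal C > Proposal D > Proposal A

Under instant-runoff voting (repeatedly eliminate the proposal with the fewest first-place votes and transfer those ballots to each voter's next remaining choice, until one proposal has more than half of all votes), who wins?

Round 1: Proposal A 10, Proposal B 10, Proposal C 17, Proposal D 17, Proposal E 8. Proposal E eliminated.
Round 2: Proposal A 10, Proposal B 18, Proposal C 17, Proposal D 17. Proposal A eliminated.
Round 3: Proposal B 18, Proposal C 27, Proposal D 17. Proposal D eliminated.
Round 4: Proposal B 18, Proposal C 44. Proposal C has a majority (≥32).

Proposal C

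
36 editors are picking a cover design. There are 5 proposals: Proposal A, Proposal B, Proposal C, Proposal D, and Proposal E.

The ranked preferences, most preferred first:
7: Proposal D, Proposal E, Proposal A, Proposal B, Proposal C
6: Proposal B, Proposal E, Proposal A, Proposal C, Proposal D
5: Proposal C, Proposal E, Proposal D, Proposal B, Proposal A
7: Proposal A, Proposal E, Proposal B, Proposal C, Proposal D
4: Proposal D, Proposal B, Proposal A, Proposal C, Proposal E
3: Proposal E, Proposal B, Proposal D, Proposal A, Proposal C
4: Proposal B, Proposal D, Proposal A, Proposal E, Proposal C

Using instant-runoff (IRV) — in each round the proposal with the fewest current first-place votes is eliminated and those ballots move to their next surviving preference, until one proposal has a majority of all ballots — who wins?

Round 1: Proposal A 7, Proposal B 10, Proposal C 5, Proposal D 11, Proposal E 3. Proposal E eliminated.
Round 2: Proposal A 7, Proposal B 13, Proposal C 5, Proposal D 11. Proposal C eliminated.
Round 3: Proposal A 7, Proposal B 13, Proposal D 16. Proposal A eliminated.
Round 4: Proposal B 20, Proposal D 16. Proposal B has a majority (≥19).

Proposal B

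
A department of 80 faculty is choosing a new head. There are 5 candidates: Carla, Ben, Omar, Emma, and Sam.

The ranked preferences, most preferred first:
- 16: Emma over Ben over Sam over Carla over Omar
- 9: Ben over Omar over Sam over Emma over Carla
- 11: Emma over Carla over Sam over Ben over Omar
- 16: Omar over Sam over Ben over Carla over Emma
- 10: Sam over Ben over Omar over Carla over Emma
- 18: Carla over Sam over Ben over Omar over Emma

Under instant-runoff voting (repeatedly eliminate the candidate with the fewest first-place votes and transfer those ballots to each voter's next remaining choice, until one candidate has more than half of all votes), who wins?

Omar

Round 1: Carla 18, Ben 9, Omar 16, Emma 27, Sam 10. Ben eliminated.
Round 2: Carla 18, Omar 25, Emma 27, Sam 10. Sam eliminated.
Round 3: Carla 18, Omar 35, Emma 27. Carla eliminated.
Round 4: Omar 53, Emma 27. Omar has a majority (≥41).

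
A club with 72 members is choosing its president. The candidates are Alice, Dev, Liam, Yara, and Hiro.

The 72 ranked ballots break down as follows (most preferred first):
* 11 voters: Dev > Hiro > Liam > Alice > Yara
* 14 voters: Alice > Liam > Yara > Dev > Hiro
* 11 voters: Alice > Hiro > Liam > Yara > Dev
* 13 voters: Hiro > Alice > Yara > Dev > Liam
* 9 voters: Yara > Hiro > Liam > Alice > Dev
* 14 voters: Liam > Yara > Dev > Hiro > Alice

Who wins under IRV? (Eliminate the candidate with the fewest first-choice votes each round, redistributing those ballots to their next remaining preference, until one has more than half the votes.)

Hiro

Round 1: Alice 25, Dev 11, Liam 14, Yara 9, Hiro 13. Yara eliminated.
Round 2: Alice 25, Dev 11, Liam 14, Hiro 22. Dev eliminated.
Round 3: Alice 25, Liam 14, Hiro 33. Liam eliminated.
Round 4: Alice 25, Hiro 47. Hiro has a majority (≥37).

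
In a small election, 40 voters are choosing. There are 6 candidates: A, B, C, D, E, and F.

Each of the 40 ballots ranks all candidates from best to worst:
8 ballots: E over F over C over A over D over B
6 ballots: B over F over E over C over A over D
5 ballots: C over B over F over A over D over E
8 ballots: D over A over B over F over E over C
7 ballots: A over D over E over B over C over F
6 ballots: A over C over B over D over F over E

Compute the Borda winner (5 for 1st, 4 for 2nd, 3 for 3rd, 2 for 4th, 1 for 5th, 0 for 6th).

A

A: 8×2 + 6×1 + 5×2 + 8×4 + 7×5 + 6×5 = 129
B: 8×0 + 6×5 + 5×4 + 8×3 + 7×2 + 6×3 = 106
C: 8×3 + 6×2 + 5×5 + 8×0 + 7×1 + 6×4 = 92
D: 8×1 + 6×0 + 5×1 + 8×5 + 7×4 + 6×2 = 93
E: 8×5 + 6×3 + 5×0 + 8×1 + 7×3 + 6×0 = 87
F: 8×4 + 6×4 + 5×3 + 8×2 + 7×0 + 6×1 = 93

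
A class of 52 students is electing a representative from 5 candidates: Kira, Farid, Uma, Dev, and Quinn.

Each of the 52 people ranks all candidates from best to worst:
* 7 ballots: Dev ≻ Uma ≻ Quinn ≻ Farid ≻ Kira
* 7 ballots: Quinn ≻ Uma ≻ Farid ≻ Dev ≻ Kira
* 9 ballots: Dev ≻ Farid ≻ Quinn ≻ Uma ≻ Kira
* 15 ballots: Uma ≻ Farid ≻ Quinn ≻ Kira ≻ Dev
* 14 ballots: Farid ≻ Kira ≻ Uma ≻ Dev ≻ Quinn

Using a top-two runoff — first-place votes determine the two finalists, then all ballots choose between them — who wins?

Uma

Round 1 first-place votes: Kira 0, Farid 14, Uma 15, Dev 16, Quinn 7. Dev and Uma advance.
Runoff: Dev is ranked above Uma on 16 ballots, Uma above Dev on 36.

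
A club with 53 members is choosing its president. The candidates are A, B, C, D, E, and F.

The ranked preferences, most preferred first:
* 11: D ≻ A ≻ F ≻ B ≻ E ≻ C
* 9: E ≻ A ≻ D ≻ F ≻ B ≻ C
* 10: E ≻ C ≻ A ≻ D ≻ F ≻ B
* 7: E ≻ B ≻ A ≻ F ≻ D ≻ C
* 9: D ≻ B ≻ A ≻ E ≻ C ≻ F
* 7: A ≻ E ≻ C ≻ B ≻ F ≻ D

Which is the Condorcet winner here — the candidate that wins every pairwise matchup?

A vs B: 37–16
A vs C: 43–10
A vs D: 33–20
A vs E: 27–26
A vs F: 53–0
A beats every other candidate.

A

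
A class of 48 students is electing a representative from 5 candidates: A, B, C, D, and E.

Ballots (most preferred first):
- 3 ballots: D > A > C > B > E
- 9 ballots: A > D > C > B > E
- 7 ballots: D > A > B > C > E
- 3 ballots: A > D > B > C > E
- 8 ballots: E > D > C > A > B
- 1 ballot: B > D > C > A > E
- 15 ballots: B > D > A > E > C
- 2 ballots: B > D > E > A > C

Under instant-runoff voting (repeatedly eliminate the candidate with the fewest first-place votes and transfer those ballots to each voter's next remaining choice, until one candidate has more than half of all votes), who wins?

D

Round 1: A 12, B 18, C 0, D 10, E 8. C eliminated.
Round 2: A 12, B 18, D 10, E 8. E eliminated.
Round 3: A 12, B 18, D 18. A eliminated.
Round 4: B 18, D 30. D has a majority (≥25).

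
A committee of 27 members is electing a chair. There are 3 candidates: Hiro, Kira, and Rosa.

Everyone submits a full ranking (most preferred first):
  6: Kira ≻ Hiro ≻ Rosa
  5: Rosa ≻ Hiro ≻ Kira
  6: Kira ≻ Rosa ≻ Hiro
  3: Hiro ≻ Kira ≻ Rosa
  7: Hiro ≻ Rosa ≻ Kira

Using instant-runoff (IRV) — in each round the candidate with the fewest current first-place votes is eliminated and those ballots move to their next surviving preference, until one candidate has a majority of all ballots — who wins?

Round 1: Hiro 10, Kira 12, Rosa 5. Rosa eliminated.
Round 2: Hiro 15, Kira 12. Hiro has a majority (≥14).

Hiro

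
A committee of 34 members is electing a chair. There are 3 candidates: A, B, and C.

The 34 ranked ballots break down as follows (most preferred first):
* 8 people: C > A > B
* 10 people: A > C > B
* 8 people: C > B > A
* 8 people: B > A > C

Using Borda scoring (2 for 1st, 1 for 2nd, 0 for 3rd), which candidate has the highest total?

A: 8×1 + 10×2 + 8×0 + 8×1 = 36
B: 8×0 + 10×0 + 8×1 + 8×2 = 24
C: 8×2 + 10×1 + 8×2 + 8×0 = 42

C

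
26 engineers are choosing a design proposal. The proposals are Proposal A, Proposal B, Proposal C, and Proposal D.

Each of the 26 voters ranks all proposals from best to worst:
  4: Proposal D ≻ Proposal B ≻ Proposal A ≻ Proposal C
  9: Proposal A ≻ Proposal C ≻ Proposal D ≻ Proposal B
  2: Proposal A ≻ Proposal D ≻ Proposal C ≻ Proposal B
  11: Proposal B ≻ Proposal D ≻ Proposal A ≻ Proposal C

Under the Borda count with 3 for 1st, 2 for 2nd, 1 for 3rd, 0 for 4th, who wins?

Proposal A: 4×1 + 9×3 + 2×3 + 11×1 = 48
Proposal B: 4×2 + 9×0 + 2×0 + 11×3 = 41
Proposal C: 4×0 + 9×2 + 2×1 + 11×0 = 20
Proposal D: 4×3 + 9×1 + 2×2 + 11×2 = 47

Proposal A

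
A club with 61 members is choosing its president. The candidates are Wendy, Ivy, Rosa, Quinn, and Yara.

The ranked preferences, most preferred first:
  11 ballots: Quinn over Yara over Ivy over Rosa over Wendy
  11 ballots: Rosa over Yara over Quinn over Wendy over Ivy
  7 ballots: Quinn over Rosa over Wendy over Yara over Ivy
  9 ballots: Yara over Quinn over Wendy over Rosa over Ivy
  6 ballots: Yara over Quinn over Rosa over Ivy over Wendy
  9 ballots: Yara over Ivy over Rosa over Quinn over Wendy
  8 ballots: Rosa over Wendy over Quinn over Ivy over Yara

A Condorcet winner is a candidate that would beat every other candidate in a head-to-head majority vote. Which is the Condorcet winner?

Yara vs Wendy: 46–15
Yara vs Ivy: 53–8
Yara vs Rosa: 35–26
Yara vs Quinn: 35–26
Yara beats every other candidate.

Yara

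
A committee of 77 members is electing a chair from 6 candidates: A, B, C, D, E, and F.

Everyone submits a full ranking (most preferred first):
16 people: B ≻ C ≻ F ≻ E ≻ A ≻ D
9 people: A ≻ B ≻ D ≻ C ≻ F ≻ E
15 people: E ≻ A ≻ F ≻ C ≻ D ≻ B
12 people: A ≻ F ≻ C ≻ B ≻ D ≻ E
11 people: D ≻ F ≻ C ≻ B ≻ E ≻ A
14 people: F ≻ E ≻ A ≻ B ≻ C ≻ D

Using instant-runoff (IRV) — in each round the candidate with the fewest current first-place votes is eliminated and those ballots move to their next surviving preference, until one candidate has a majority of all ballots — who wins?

Round 1: A 21, B 16, C 0, D 11, E 15, F 14. C eliminated.
Round 2: A 21, B 16, D 11, E 15, F 14. D eliminated.
Round 3: A 21, B 16, E 15, F 25. E eliminated.
Round 4: A 36, B 16, F 25. B eliminated.
Round 5: A 36, F 41. F has a majority (≥39).

F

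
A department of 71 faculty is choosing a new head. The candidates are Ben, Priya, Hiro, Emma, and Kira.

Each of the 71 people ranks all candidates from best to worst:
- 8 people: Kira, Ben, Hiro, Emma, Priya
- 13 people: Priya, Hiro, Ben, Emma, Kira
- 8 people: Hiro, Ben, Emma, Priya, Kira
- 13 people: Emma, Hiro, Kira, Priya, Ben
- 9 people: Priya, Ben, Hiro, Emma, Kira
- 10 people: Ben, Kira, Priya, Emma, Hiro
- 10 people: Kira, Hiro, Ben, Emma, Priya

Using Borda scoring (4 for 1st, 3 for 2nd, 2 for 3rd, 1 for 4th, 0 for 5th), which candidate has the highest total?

Hiro

Ben: 8×3 + 13×2 + 8×3 + 13×0 + 9×3 + 10×4 + 10×2 = 161
Priya: 8×0 + 13×4 + 8×1 + 13×1 + 9×4 + 10×2 + 10×0 = 129
Hiro: 8×2 + 13×3 + 8×4 + 13×3 + 9×2 + 10×0 + 10×3 = 174
Emma: 8×1 + 13×1 + 8×2 + 13×4 + 9×1 + 10×1 + 10×1 = 118
Kira: 8×4 + 13×0 + 8×0 + 13×2 + 9×0 + 10×3 + 10×4 = 128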